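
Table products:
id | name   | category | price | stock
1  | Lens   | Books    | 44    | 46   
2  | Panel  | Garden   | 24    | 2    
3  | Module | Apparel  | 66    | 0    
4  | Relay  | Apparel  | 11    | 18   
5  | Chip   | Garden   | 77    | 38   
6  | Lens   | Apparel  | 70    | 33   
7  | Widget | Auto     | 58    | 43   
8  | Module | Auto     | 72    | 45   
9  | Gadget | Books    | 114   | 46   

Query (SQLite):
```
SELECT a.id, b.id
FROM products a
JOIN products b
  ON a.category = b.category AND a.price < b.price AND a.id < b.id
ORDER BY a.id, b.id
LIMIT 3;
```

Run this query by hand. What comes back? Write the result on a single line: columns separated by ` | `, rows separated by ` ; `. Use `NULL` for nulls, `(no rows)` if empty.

1 | 9 ; 2 | 5 ; 3 | 6

Pairs (a,b) with same category, a.price < b.price, a.id < b.id.
category groups: Apparel:{3,4,6} Auto:{7,8} Books:{1,9} Garden:{2,5}
Ordered by (a.id, b.id); first 3.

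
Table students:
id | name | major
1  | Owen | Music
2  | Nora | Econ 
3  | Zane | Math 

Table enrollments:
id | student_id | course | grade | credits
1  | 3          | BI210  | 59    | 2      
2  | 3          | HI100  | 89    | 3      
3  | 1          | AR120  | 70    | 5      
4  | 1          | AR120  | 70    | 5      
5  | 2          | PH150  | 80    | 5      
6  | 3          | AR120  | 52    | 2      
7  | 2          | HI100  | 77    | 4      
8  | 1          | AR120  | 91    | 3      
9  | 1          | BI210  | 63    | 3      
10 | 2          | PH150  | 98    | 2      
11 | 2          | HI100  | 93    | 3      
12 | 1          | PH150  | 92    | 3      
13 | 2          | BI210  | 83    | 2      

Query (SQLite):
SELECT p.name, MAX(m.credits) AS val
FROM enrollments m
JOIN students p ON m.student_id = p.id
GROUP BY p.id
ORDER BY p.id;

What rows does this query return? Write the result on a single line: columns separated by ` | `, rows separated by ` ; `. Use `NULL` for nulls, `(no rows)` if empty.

Join each enrollments row to its students via student_id.
Group joined rows by students.id; compute MAX(m.credits) per group.
  1: ids {3, 4, 8, 9, 12} → MAX(m.credits)=5
  2: ids {5, 7, 10, 11, 13} → MAX(m.credits)=5
  3: ids {1, 2, 6} → MAX(m.credits)=3

Owen | 5 ; Nora | 5 ; Zane | 3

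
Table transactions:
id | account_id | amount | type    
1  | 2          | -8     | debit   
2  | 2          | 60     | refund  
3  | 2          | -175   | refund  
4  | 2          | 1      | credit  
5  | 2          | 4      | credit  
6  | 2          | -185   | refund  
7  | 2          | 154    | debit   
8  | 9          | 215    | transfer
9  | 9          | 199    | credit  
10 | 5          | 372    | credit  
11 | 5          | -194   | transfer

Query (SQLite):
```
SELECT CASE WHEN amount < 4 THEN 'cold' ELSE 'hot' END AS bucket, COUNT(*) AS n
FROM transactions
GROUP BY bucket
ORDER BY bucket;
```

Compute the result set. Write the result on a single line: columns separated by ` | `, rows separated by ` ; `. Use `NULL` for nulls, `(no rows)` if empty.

cold | 5 ; hot | 6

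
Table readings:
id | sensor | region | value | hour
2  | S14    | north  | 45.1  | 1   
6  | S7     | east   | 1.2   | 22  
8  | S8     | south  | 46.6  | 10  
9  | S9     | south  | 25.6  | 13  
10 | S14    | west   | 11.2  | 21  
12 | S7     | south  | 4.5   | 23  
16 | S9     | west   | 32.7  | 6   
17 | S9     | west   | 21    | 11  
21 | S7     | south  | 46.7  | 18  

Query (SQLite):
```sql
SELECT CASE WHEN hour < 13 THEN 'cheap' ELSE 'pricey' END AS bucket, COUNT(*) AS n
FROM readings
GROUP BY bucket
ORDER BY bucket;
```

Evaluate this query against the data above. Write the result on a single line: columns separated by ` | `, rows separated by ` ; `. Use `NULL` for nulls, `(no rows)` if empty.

Bucket rows by hour < 13 → 'cheap' else 'pricey'; count each bucket.

cheap | 4 ; pricey | 5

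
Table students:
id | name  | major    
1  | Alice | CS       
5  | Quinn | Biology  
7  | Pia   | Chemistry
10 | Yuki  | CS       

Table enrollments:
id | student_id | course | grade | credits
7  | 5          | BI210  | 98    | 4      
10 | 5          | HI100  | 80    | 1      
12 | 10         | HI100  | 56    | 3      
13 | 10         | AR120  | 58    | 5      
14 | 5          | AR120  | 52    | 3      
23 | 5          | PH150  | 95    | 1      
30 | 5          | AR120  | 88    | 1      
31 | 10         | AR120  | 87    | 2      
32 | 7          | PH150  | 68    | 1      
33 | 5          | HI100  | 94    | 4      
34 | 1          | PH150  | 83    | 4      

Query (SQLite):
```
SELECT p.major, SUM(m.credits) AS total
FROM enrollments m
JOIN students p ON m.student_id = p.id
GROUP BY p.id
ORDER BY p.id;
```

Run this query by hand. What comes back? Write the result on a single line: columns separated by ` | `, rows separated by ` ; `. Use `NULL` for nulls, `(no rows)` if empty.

CS | 4 ; Biology | 14 ; Chemistry | 1 ; CS | 10

Join each enrollments row to its students via student_id.
Group joined rows by students.id; compute SUM(m.credits) per group.
  1: ids {34} → SUM(m.credits)=4
  5: ids {7, 10, 14, 23, 30, 33} → SUM(m.credits)=14
  7: ids {32} → SUM(m.credits)=1
  10: ids {12, 13, 31} → SUM(m.credits)=10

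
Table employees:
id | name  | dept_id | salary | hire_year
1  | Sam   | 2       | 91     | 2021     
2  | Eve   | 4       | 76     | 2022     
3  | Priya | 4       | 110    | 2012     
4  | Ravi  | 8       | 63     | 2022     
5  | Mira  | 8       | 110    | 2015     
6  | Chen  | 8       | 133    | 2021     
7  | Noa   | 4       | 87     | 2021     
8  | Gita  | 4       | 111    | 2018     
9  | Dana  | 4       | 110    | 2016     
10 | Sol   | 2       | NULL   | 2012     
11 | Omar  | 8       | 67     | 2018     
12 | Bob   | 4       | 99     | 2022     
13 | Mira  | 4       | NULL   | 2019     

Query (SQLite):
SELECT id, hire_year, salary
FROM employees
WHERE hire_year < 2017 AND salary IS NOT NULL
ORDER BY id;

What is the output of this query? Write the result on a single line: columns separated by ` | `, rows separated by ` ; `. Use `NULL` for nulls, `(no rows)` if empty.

3 | 2012 | 110 ; 5 | 2015 | 110 ; 9 | 2016 | 110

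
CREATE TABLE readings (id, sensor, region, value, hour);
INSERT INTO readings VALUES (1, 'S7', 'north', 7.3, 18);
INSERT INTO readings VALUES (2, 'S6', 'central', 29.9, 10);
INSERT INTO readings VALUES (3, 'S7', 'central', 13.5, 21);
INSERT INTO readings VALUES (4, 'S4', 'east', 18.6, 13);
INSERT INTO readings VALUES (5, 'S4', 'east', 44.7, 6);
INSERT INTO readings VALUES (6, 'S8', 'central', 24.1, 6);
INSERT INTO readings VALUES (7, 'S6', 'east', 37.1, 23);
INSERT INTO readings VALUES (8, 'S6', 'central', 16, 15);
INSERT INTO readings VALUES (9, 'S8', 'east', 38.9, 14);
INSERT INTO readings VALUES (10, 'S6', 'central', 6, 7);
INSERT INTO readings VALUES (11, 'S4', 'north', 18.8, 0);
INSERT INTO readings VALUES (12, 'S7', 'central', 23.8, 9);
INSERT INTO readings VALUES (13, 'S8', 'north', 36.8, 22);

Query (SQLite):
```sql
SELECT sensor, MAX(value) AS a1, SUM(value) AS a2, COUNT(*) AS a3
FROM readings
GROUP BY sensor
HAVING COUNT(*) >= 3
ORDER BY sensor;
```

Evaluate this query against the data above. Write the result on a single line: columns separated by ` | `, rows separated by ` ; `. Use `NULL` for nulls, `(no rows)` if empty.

S4 | 44.7 | 82.1 | 3 ; S6 | 37.1 | 89 | 4 ; S7 | 23.8 | 44.6 | 3 ; S8 | 38.9 | 99.8 | 3

Group readings by sensor.
Per group compute: MAX(value), SUM(value), COUNT(*).
HAVING: drop groups with fewer than 3 rows.
  S4: ids {4, 5, 11} → MAX(value)=44.7, SUM(value)=82.1, COUNT(*)=3
  S6: ids {2, 7, 8, 10} → MAX(value)=37.1, SUM(value)=89, COUNT(*)=4
  S7: ids {1, 3, 12} → MAX(value)=23.8, SUM(value)=44.6, COUNT(*)=3
  S8: ids {6, 9, 13} → MAX(value)=38.9, SUM(value)=99.8, COUNT(*)=3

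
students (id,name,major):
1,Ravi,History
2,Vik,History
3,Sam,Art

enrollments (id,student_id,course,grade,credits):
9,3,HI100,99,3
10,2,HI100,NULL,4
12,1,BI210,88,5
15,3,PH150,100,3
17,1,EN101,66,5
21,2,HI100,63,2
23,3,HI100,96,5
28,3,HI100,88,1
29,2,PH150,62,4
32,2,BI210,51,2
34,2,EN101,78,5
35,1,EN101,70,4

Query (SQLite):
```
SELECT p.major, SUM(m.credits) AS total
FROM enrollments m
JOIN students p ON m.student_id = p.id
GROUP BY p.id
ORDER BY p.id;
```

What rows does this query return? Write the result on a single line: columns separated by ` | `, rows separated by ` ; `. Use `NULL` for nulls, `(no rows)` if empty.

Join each enrollments row to its students via student_id.
Group joined rows by students.id; compute SUM(m.credits) per group.
  1: ids {12, 17, 35} → SUM(m.credits)=14
  2: ids {10, 21, 29, 32, 34} → SUM(m.credits)=17
  3: ids {9, 15, 23, 28} → SUM(m.credits)=12

History | 14 ; History | 17 ; Art | 12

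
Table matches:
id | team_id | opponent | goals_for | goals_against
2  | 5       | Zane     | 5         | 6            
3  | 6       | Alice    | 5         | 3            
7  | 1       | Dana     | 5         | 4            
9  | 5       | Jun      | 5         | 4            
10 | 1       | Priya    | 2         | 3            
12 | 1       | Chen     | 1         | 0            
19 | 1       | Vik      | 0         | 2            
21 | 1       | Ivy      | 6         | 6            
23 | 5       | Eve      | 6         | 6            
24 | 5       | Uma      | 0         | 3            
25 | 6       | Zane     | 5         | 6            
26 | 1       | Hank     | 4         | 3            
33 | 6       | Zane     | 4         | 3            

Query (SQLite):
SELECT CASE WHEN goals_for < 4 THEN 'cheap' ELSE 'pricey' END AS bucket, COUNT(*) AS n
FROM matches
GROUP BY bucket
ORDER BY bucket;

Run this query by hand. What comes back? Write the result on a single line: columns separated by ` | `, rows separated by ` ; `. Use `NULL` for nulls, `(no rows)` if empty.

cheap | 4 ; pricey | 9

Bucket rows by goals_for < 4 → 'cheap' else 'pricey'; count each bucket.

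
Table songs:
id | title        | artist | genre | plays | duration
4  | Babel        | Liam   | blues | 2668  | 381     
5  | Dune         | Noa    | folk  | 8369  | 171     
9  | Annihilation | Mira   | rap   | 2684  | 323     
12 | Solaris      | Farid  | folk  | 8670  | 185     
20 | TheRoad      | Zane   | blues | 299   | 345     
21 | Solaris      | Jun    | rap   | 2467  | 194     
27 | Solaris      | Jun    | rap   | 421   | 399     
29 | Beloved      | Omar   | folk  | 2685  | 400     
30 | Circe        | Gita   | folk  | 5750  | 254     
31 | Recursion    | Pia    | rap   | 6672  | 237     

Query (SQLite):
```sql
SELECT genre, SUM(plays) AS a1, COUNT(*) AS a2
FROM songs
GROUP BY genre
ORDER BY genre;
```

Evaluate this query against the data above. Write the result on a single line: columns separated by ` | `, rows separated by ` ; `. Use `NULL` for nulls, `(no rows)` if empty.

Group songs by genre.
Per group compute: SUM(plays), COUNT(*).
  blues: ids {4, 20} → SUM(plays)=2967, COUNT(*)=2
  folk: ids {5, 12, 29, 30} → SUM(plays)=25474, COUNT(*)=4
  rap: ids {9, 21, 27, 31} → SUM(plays)=12244, COUNT(*)=4

blues | 2967 | 2 ; folk | 25474 | 4 ; rap | 12244 | 4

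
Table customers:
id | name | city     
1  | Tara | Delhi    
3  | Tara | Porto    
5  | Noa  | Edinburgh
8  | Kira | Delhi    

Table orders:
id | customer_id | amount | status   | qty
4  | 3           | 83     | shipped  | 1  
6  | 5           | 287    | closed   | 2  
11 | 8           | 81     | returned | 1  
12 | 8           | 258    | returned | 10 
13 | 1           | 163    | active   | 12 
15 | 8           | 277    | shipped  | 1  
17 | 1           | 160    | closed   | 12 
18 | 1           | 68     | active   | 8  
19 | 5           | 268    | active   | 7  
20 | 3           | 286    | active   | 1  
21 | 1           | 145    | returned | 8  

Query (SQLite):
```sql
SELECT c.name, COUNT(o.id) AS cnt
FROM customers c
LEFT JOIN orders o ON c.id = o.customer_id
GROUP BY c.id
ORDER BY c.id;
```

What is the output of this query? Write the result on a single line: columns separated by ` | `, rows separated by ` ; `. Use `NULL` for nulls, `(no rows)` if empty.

Tara | 4 ; Tara | 2 ; Noa | 2 ; Kira | 3

LEFT JOIN keeps every customers row; unmatched ones get NULL for orders columns.
Group by customers.id and compute COUNT(o.id). COUNT(col) of an all-NULL group is 0.
  1: ids {13, 17, 18, 21} → COUNT(o.id)=4
  3: ids {4, 20} → COUNT(o.id)=2
  5: ids {6, 19} → COUNT(o.id)=2
  8: ids {11, 12, 15} → COUNT(o.id)=3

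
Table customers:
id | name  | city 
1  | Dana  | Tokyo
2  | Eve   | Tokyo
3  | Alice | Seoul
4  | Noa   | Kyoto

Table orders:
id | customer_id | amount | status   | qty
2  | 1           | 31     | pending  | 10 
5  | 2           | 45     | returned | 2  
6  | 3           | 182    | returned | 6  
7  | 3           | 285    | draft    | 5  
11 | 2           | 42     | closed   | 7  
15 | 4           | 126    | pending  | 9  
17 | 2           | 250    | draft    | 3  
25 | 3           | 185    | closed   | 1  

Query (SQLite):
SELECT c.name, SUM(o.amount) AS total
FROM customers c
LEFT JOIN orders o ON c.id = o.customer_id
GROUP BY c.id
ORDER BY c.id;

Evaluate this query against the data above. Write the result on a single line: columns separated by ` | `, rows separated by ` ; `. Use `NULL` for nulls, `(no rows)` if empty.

LEFT JOIN keeps every customers row; unmatched ones get NULL for orders columns.
Group by customers.id and compute SUM(o.amount). SUM over an all-NULL group is NULL.
  1: ids {2} → SUM(o.amount)=31
  2: ids {5, 11, 17} → SUM(o.amount)=337
  3: ids {6, 7, 25} → SUM(o.amount)=652
  4: ids {15} → SUM(o.amount)=126

Dana | 31 ; Eve | 337 ; Alice | 652 ; Noa | 126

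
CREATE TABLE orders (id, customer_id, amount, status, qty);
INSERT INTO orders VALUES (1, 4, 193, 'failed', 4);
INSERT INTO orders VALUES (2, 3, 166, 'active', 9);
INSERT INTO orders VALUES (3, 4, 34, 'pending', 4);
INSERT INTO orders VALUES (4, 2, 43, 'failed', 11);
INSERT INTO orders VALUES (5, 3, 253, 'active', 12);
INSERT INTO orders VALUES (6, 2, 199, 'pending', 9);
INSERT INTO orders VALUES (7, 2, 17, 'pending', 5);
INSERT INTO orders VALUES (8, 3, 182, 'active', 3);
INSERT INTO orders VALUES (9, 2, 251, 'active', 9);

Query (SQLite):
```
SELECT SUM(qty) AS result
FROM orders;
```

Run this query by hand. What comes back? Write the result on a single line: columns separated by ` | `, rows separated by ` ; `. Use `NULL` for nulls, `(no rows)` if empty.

All qty values: [4, 9, 4, 11, 12, 9, 5, 3, 9].
SUM of non-NULL values = 66.

66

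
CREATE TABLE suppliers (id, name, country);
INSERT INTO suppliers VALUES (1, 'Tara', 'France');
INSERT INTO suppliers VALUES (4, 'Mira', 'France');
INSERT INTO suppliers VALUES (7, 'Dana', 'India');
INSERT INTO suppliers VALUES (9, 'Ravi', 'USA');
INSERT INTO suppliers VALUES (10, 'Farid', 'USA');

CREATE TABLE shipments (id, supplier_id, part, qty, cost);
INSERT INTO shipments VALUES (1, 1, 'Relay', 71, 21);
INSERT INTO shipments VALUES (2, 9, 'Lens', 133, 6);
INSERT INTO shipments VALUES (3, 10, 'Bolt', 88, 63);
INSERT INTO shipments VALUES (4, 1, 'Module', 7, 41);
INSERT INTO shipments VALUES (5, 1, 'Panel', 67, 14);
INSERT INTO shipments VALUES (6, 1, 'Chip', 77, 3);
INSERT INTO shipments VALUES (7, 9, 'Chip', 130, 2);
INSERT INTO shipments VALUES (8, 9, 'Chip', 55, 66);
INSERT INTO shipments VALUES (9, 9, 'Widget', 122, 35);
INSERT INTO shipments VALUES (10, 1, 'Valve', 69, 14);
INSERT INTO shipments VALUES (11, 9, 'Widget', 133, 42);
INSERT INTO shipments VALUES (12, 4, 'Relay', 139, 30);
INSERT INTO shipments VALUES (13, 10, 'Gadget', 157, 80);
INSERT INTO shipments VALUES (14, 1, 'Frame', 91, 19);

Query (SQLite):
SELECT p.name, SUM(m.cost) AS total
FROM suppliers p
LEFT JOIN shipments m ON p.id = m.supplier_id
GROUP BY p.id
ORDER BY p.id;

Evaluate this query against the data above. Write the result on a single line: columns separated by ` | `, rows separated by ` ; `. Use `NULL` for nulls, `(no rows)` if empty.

Tara | 112 ; Mira | 30 ; Dana | NULL ; Ravi | 151 ; Farid | 143

LEFT JOIN keeps every suppliers row; unmatched ones get NULL for shipments columns.
Group by suppliers.id and compute SUM(m.cost). SUM over an all-NULL group is NULL.
  1: ids {1, 4, 5, 6, 10, 14} → SUM(m.cost)=112
  4: ids {12} → SUM(m.cost)=30
  7: ids {—} → SUM(m.cost)=NULL
  9: ids {2, 7, 8, 9, 11} → SUM(m.cost)=151
  10: ids {3, 13} → SUM(m.cost)=143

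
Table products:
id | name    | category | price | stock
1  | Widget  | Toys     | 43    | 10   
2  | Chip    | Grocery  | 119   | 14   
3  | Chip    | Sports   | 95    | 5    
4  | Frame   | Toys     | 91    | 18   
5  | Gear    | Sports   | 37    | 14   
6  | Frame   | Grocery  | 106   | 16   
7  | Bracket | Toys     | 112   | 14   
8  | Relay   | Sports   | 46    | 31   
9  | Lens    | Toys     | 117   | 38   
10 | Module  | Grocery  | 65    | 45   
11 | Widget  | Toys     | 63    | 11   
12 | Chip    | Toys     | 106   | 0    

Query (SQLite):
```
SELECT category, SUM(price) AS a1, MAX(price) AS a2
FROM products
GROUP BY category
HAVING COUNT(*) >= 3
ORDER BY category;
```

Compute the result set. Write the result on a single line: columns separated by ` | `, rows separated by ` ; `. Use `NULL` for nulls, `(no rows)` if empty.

Grocery | 290 | 119 ; Sports | 178 | 95 ; Toys | 532 | 117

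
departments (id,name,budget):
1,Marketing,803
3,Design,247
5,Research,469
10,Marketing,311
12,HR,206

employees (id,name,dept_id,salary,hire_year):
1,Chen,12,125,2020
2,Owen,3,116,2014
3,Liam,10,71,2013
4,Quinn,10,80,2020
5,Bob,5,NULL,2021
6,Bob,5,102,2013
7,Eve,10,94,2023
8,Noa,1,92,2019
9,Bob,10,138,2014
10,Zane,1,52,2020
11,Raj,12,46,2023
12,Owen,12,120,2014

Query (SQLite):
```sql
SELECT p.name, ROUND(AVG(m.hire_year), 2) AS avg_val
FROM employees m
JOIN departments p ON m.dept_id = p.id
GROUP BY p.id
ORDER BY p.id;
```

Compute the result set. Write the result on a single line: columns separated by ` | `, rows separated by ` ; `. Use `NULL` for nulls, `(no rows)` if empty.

Join each employees row to its departments via dept_id.
Group joined rows by departments.id; compute ROUND(AVG(m.hire_year), 2) per group.
  1: ids {8, 10} → ROUND(AVG(m.hire_year), 2)=2019.5
  3: ids {2} → ROUND(AVG(m.hire_year), 2)=2014
  5: ids {5, 6} → ROUND(AVG(m.hire_year), 2)=2017
  10: ids {3, 4, 7, 9} → ROUND(AVG(m.hire_year), 2)=2017.5
  12: ids {1, 11, 12} → ROUND(AVG(m.hire_year), 2)=2019

Marketing | 2019.5 ; Design | 2014 ; Research | 2017 ; Marketing | 2017.5 ; HR | 2019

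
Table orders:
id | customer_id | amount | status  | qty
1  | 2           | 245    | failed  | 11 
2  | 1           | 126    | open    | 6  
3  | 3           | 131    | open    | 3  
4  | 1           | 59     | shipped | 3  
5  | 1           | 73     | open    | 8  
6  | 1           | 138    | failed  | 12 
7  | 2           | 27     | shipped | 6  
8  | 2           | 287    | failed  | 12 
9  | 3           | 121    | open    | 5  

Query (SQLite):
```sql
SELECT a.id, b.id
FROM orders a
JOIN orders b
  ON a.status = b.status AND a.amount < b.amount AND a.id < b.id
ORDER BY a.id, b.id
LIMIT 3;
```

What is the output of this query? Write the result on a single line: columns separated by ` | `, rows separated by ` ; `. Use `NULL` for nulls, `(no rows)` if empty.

1 | 8 ; 2 | 3 ; 5 | 9

Pairs (a,b) with same status, a.amount < b.amount, a.id < b.id.
status groups: failed:{1,6,8} open:{2,3,5,9} shipped:{4,7}
Ordered by (a.id, b.id); first 3.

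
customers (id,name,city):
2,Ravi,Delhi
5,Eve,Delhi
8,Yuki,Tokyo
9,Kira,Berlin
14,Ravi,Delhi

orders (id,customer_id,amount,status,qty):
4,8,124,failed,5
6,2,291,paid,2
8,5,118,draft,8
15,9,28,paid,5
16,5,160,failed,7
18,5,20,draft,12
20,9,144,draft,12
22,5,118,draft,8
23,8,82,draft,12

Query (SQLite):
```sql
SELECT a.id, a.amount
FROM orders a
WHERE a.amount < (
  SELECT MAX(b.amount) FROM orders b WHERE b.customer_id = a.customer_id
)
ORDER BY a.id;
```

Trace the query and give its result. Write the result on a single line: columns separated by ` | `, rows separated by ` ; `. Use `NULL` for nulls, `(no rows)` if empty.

For each orders row a, compute MAX(amount) over rows sharing a.customer_id.
Keep row a if a.amount < that per-group MAX.
  customer_id=2: MAX(amount) = 291
  customer_id=5: MAX(amount) = 160
  customer_id=8: MAX(amount) = 124
  customer_id=9: MAX(amount) = 144

8 | 118 ; 15 | 28 ; 18 | 20 ; 22 | 118 ; 23 | 82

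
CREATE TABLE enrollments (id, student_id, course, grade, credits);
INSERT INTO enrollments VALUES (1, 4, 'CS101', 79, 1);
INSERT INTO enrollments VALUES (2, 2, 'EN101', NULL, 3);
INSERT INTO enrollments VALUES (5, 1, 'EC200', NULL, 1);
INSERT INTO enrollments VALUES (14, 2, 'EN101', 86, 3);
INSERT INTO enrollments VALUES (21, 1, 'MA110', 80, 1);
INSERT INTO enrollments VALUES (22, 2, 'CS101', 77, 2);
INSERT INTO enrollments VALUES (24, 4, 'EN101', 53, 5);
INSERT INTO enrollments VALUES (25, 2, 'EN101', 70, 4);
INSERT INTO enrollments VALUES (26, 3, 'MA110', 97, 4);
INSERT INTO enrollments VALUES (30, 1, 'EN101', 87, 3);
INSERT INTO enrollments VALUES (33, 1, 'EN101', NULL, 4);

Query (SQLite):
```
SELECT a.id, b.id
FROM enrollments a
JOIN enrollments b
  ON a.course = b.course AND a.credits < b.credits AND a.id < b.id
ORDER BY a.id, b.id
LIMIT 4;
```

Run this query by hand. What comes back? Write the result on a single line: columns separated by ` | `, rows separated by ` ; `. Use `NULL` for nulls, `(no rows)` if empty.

Pairs (a,b) with same course, a.credits < b.credits, a.id < b.id.
course groups: CS101:{1,22} EC200:{5} EN101:{2,14,24,25,30,33} MA110:{21,26}
Ordered by (a.id, b.id); first 4.

1 | 22 ; 2 | 24 ; 2 | 25 ; 2 | 33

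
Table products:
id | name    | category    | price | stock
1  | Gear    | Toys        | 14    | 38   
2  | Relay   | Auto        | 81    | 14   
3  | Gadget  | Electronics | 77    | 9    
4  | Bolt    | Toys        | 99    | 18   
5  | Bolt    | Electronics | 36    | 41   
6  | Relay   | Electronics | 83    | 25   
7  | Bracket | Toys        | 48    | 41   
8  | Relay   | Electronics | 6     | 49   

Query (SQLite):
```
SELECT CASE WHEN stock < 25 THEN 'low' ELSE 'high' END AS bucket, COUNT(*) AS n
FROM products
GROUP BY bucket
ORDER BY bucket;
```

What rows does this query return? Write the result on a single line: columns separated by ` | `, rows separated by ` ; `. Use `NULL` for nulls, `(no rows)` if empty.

Bucket rows by stock < 25 → 'low' else 'high'; count each bucket.

high | 5 ; low | 3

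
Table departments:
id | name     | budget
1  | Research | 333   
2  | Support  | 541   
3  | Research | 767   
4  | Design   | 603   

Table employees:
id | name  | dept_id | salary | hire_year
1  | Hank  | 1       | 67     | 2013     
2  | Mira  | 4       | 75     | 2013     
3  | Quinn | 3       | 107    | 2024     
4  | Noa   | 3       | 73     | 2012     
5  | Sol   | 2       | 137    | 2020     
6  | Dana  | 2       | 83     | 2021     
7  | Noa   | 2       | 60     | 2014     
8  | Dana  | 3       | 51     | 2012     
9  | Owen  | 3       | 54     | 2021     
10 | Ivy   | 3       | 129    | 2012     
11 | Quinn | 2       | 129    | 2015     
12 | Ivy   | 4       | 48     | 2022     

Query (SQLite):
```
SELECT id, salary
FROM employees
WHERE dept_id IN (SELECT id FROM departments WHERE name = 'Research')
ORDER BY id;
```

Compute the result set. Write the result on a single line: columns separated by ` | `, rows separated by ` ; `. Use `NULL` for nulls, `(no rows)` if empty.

1 | 67 ; 3 | 107 ; 4 | 73 ; 8 | 51 ; 9 | 54 ; 10 | 129

Inner query: departments.id where name = 'Research'.
Outer: keep employees rows whose dept_id is in that set.
Inner query → {1, 3}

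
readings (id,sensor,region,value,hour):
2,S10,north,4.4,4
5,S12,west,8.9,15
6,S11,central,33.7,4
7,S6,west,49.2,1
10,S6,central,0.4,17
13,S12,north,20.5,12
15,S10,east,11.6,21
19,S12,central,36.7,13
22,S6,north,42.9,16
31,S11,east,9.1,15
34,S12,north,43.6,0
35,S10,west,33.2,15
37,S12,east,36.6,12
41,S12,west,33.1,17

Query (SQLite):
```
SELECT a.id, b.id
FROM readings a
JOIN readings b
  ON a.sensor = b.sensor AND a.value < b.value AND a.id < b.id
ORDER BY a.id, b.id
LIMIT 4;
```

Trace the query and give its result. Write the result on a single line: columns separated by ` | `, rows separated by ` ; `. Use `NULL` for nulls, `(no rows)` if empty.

Pairs (a,b) with same sensor, a.value < b.value, a.id < b.id.
sensor groups: S10:{2,15,35} S11:{6,31} S12:{5,13,19,34,37,41} S6:{7,10,22}
Ordered by (a.id, b.id); first 4.

2 | 15 ; 2 | 35 ; 5 | 13 ; 5 | 19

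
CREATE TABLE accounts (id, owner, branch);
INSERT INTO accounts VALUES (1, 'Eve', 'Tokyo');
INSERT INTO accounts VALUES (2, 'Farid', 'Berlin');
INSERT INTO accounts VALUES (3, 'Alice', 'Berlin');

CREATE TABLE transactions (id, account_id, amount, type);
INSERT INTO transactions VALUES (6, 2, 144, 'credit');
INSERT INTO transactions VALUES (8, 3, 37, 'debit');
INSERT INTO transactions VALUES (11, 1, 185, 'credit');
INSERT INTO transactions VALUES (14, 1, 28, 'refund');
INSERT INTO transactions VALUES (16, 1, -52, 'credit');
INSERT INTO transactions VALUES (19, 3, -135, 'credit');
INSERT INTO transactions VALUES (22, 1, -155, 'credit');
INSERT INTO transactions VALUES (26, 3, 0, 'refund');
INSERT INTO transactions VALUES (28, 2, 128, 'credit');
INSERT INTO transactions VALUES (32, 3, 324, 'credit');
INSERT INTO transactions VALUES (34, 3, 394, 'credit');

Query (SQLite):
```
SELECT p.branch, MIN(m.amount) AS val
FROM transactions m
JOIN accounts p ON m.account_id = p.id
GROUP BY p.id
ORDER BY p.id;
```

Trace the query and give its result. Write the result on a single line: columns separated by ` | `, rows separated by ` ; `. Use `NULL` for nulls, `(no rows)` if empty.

Tokyo | -155 ; Berlin | 128 ; Berlin | -135

Join each transactions row to its accounts via account_id.
Group joined rows by accounts.id; compute MIN(m.amount) per group.
  1: ids {11, 14, 16, 22} → MIN(m.amount)=-155
  2: ids {6, 28} → MIN(m.amount)=128
  3: ids {8, 19, 26, 32, 34} → MIN(m.amount)=-135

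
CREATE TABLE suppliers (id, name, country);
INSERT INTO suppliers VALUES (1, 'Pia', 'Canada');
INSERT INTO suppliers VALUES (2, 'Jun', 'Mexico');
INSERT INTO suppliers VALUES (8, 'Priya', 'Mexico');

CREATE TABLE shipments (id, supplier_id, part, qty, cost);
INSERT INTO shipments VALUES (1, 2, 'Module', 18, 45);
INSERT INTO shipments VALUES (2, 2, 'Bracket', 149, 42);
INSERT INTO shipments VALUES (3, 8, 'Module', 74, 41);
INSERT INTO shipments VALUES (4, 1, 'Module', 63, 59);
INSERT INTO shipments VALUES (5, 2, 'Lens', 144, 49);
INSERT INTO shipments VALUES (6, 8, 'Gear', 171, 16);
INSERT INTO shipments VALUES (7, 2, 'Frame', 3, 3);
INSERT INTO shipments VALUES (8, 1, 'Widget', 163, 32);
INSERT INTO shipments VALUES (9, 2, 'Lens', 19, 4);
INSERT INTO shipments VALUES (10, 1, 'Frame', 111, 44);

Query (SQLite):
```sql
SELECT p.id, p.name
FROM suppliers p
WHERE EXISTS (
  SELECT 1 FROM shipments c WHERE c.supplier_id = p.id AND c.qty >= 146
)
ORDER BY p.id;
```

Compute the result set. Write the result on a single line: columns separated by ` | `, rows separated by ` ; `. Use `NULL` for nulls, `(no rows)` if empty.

1 | Pia ; 2 | Jun ; 8 | Priya

For each suppliers row, check whether any shipments with matching supplier_id has qty >= 146.
Keep rows where that is true.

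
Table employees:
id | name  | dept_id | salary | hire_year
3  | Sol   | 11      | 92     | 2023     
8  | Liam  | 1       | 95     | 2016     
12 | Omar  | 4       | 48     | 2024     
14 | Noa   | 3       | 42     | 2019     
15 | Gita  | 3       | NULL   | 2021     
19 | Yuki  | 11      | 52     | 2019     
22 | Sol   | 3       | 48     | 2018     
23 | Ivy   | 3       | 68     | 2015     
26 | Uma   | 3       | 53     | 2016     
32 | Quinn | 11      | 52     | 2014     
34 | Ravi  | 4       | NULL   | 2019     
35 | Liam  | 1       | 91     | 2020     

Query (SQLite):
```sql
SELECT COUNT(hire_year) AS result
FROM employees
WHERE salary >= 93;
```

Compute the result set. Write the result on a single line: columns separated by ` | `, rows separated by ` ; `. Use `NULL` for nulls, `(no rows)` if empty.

1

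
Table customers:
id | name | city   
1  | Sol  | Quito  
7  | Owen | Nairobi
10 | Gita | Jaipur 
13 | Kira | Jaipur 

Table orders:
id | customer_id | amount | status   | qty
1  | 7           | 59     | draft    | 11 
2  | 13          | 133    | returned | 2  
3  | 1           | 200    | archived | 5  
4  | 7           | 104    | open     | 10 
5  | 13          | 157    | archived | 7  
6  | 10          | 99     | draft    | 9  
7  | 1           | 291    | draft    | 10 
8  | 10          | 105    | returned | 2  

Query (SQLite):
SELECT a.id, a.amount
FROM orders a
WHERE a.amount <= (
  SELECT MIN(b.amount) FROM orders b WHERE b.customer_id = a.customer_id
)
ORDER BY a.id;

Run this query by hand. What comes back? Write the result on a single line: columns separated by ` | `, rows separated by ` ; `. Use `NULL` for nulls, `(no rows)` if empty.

For each orders row a, compute MIN(amount) over rows sharing a.customer_id.
Keep row a if a.amount <= that per-group MIN.
  customer_id=1: MIN(amount) = 200
  customer_id=7: MIN(amount) = 59
  customer_id=10: MIN(amount) = 99
  customer_id=13: MIN(amount) = 133

1 | 59 ; 2 | 133 ; 3 | 200 ; 6 | 99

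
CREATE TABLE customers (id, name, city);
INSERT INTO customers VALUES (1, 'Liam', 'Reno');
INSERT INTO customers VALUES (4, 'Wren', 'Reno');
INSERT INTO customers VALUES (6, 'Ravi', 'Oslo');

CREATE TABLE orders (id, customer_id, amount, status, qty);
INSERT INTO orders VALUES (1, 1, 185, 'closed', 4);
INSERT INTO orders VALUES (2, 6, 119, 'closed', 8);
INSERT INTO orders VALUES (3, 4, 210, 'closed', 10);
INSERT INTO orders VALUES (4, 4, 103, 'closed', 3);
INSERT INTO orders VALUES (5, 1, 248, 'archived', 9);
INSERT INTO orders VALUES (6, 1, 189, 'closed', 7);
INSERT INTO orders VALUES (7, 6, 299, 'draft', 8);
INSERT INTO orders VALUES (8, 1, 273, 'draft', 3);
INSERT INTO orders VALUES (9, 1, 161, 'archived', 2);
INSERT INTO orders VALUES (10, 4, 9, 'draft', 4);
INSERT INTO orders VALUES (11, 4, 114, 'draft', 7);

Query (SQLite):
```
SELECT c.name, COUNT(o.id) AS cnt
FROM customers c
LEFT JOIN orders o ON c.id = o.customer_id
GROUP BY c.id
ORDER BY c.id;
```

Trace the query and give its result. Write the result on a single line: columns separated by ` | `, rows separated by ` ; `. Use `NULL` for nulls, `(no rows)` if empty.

LEFT JOIN keeps every customers row; unmatched ones get NULL for orders columns.
Group by customers.id and compute COUNT(o.id). COUNT(col) of an all-NULL group is 0.
  1: ids {1, 5, 6, 8, 9} → COUNT(o.id)=5
  4: ids {3, 4, 10, 11} → COUNT(o.id)=4
  6: ids {2, 7} → COUNT(o.id)=2

Liam | 5 ; Wren | 4 ; Ravi | 2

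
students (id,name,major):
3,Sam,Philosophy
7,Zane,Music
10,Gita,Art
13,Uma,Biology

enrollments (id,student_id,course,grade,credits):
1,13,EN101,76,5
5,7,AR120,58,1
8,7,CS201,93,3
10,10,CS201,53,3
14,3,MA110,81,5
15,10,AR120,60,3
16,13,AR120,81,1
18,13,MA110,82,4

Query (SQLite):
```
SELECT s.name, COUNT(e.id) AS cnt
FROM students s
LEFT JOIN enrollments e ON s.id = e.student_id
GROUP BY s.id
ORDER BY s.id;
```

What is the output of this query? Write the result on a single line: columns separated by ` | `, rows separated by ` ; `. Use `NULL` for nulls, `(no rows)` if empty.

LEFT JOIN keeps every students row; unmatched ones get NULL for enrollments columns.
Group by students.id and compute COUNT(e.id). COUNT(col) of an all-NULL group is 0.
  3: ids {14} → COUNT(e.id)=1
  7: ids {5, 8} → COUNT(e.id)=2
  10: ids {10, 15} → COUNT(e.id)=2
  13: ids {1, 16, 18} → COUNT(e.id)=3

Sam | 1 ; Zane | 2 ; Gita | 2 ; Uma | 3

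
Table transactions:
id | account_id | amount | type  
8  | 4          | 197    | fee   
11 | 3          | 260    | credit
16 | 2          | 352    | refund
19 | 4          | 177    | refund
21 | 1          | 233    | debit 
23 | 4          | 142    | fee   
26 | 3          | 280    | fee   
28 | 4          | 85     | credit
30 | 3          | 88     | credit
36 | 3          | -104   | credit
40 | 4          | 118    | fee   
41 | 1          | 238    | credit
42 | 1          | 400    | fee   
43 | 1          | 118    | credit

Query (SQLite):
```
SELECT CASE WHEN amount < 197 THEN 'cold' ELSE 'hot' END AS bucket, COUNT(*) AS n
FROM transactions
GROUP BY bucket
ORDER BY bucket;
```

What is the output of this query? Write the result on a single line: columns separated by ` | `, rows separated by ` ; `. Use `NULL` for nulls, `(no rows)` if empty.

cold | 7 ; hot | 7

Bucket rows by amount < 197 → 'cold' else 'hot'; count each bucket.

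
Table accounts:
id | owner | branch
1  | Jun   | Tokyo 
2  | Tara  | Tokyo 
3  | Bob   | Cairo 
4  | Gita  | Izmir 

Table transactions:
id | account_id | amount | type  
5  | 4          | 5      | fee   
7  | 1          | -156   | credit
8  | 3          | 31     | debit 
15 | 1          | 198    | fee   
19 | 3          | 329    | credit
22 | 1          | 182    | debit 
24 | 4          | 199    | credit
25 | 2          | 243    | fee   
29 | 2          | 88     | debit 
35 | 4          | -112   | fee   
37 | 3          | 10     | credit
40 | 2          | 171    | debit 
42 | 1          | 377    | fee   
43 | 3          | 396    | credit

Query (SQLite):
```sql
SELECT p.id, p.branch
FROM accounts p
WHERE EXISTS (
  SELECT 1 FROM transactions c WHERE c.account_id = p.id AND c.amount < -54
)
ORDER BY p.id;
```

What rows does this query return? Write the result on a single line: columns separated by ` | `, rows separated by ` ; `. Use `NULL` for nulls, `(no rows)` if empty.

For each accounts row, check whether any transactions with matching account_id has amount < -54.
Keep rows where that is true.

1 | Tokyo ; 4 | Izmir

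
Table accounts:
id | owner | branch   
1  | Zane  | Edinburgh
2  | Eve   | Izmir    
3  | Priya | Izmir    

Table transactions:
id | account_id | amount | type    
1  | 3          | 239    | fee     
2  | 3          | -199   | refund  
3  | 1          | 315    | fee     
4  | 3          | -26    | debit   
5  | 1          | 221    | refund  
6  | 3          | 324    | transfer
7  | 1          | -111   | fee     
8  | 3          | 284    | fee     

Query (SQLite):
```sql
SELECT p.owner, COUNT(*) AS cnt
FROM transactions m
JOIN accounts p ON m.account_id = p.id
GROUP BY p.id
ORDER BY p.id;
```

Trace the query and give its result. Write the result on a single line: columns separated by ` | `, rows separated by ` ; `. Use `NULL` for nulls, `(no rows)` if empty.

Zane | 3 ; Priya | 5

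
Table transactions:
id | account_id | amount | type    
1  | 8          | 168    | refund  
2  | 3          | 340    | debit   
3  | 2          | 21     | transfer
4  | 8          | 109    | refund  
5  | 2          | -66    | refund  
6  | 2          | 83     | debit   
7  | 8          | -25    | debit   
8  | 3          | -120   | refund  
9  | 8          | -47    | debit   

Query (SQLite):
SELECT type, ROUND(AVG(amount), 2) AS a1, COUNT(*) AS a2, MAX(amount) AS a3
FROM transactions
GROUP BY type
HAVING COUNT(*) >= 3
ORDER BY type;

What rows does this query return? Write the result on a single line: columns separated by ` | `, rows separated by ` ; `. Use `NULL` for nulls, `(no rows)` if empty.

debit | 87.75 | 4 | 340 ; refund | 22.75 | 4 | 168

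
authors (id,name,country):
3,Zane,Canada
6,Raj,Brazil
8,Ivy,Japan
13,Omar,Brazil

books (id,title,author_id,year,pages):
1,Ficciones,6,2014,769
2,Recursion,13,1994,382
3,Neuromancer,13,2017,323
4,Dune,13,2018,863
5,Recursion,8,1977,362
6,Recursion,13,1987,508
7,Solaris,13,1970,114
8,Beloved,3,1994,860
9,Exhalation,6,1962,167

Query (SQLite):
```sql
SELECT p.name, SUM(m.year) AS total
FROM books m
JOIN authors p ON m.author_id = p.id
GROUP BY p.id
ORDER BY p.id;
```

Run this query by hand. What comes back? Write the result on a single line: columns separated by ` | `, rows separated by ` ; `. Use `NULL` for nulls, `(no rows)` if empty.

Zane | 1994 ; Raj | 3976 ; Ivy | 1977 ; Omar | 9986

Join each books row to its authors via author_id.
Group joined rows by authors.id; compute SUM(m.year) per group.
  3: ids {8} → SUM(m.year)=1994
  6: ids {1, 9} → SUM(m.year)=3976
  8: ids {5} → SUM(m.year)=1977
  13: ids {2, 3, 4, 6, 7} → SUM(m.year)=9986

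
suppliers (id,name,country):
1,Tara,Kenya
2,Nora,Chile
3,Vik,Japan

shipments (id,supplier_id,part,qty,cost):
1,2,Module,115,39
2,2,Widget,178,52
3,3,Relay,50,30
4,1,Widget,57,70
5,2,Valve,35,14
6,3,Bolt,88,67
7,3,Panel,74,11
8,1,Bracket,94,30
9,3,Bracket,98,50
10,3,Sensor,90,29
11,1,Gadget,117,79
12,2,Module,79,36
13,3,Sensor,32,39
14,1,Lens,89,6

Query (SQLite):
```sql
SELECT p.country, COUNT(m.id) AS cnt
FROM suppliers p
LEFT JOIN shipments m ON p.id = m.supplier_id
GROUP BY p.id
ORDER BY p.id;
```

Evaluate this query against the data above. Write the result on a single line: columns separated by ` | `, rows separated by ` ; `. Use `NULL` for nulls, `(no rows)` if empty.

Kenya | 4 ; Chile | 4 ; Japan | 6

LEFT JOIN keeps every suppliers row; unmatched ones get NULL for shipments columns.
Group by suppliers.id and compute COUNT(m.id). COUNT(col) of an all-NULL group is 0.
  1: ids {4, 8, 11, 14} → COUNT(m.id)=4
  2: ids {1, 2, 5, 12} → COUNT(m.id)=4
  3: ids {3, 6, 7, 9, 10, 13} → COUNT(m.id)=6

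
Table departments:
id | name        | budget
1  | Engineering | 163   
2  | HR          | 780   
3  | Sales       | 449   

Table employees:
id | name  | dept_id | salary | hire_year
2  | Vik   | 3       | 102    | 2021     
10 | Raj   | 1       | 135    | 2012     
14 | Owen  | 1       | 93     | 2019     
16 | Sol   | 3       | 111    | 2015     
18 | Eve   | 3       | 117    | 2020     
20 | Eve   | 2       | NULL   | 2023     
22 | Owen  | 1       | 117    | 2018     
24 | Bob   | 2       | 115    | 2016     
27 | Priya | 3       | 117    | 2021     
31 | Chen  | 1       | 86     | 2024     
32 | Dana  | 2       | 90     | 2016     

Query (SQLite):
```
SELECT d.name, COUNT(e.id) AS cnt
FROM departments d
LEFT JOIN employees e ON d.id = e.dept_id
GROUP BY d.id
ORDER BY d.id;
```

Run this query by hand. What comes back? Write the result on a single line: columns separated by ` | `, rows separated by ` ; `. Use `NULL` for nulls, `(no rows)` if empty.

LEFT JOIN keeps every departments row; unmatched ones get NULL for employees columns.
Group by departments.id and compute COUNT(e.id). COUNT(col) of an all-NULL group is 0.
  1: ids {10, 14, 22, 31} → COUNT(e.id)=4
  2: ids {20, 24, 32} → COUNT(e.id)=3
  3: ids {2, 16, 18, 27} → COUNT(e.id)=4

Engineering | 4 ; HR | 3 ; Sales | 4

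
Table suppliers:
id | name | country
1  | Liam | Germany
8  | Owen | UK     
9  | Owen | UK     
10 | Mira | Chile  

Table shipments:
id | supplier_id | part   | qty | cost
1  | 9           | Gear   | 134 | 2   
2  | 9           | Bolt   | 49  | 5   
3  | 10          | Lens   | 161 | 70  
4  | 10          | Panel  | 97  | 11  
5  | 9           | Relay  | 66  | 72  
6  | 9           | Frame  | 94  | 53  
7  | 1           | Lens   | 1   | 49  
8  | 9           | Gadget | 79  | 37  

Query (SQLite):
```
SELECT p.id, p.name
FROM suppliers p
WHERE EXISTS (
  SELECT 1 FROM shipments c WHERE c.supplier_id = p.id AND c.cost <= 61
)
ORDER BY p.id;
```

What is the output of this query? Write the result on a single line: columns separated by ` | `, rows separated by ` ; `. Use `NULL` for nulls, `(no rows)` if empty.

For each suppliers row, check whether any shipments with matching supplier_id has cost <= 61.
Keep rows where that is true.

1 | Liam ; 9 | Owen ; 10 | Mira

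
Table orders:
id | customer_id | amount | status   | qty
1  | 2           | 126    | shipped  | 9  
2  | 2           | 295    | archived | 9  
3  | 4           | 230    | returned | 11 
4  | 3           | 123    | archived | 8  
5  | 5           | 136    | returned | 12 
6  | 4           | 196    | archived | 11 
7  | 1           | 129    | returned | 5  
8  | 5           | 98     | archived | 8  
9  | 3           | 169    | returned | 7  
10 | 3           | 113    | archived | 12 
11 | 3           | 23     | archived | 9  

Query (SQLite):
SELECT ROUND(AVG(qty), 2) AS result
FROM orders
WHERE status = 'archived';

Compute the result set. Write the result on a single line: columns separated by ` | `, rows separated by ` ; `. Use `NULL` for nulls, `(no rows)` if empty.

Rows where status='archived' → qty values: [9, 8, 11, 8, 12, 9].
AVG = 57 / 6 (rounded to 2 dp).

9.5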